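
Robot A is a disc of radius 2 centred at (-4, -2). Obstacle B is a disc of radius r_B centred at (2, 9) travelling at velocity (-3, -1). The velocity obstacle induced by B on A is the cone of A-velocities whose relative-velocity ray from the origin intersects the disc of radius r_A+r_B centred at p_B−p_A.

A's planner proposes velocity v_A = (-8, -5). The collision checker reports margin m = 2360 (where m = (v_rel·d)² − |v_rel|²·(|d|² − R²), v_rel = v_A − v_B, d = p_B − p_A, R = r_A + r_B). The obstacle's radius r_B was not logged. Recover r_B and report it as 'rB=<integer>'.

m = 2360
d = (6, 11);  v_rel = (-5, -4),  |v_rel|² = 41
v_rel×d = (-5)·(11) − (-4)·(6) = -31
since m = R²·41 − (-31)²:  R² = (961 + 2360) / 41 = 81
R = √81 = 9  ⇒  r_B = 9 − 2 = 7

rB=7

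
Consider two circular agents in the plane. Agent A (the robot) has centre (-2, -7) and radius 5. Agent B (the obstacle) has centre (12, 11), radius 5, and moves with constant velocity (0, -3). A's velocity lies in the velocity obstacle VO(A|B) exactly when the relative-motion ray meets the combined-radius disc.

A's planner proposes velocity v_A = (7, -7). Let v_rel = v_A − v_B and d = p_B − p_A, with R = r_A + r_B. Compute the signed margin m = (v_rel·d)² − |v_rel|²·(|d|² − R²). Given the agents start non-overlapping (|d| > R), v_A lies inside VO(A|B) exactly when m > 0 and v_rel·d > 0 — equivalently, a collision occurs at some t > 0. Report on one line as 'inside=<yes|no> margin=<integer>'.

d = (14, 18),  |d|² = 520;  R = 5+5 = 10,  c = 520−10² = 420
v_rel = (7, -4),  |v_rel|² = 65;  v_rel·d = (7)·(14) + (-4)·(18) = 26
65·t² − 52·t + 420 = 0  ⇒  m = 26² − 65·420 = -26624
m = -26624 < 0,  v_rel·d = 26 > 0  ⇒  outside

inside=no margin=-26624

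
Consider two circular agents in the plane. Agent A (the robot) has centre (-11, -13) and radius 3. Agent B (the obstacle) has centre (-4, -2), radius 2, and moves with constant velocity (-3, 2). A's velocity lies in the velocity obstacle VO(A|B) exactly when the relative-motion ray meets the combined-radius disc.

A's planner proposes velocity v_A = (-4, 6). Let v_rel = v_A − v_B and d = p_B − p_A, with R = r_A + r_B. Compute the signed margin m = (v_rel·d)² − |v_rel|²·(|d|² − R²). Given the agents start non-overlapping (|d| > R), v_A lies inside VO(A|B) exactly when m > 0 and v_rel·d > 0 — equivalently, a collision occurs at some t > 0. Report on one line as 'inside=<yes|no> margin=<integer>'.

d = (7, 11),  |d|² = 170;  R = 3+2 = 5,  c = 170−5² = 145
v_rel = (-1, 4),  |v_rel|² = 17;  v_rel·d = (-1)·(7) + (4)·(11) = 37
17·t² − 74·t + 145 = 0  ⇒  m = 37² − 17·145 = -1096
m = -1096 < 0,  v_rel·d = 37 > 0  ⇒  outside

inside=no margin=-1096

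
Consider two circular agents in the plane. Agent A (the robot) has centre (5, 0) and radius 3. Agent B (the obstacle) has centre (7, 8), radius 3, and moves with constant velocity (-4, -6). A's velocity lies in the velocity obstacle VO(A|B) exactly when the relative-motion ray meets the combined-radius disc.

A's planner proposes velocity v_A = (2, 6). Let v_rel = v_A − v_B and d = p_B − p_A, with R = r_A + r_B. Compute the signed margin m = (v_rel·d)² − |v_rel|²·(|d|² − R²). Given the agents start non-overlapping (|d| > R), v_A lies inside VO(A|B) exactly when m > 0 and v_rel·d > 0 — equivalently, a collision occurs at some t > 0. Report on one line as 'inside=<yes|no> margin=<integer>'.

d = (2, 8),  |d|² = 68;  R = 3+3 = 6,  c = 68−6² = 32
v_rel = (6, 12),  |v_rel|² = 180;  v_rel·d = (6)·(2) + (12)·(8) = 108
180·t² − 216·t + 32 = 0  ⇒  m = 108² − 180·32 = 5904
m = 5904 > 0,  v_rel·d = 108 > 0  ⇒  inside

inside=yes margin=5904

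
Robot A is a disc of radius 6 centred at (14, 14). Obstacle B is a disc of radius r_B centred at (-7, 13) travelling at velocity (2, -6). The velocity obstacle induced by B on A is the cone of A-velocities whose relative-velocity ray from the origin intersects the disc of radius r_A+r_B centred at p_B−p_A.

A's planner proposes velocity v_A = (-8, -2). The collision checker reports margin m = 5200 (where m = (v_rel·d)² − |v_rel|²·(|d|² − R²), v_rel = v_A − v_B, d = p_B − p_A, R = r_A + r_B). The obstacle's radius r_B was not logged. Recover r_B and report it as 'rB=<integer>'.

m = 5200
d = (-21, -1);  v_rel = (-10, 4),  |v_rel|² = 116
v_rel×d = (-10)·(-1) − (4)·(-21) = 94
since m = R²·116 − 94²:  R² = (8836 + 5200) / 116 = 121
R = √121 = 11  ⇒  r_B = 11 − 6 = 5

rB=5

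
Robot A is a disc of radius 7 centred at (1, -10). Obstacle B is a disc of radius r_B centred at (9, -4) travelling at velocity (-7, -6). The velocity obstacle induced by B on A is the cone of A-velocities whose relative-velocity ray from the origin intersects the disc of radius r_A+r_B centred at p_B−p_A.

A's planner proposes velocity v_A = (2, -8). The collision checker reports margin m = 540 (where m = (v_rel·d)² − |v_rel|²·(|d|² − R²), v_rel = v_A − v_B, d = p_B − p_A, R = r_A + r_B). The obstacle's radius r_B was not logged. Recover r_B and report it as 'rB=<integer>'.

m = 540
d = (8, 6);  v_rel = (9, -2),  |v_rel|² = 85
v_rel×d = (9)·(6) − (-2)·(8) = 70
since m = R²·85 − 70²:  R² = (4900 + 540) / 85 = 64
R = √64 = 8  ⇒  r_B = 8 − 7 = 1

rB=1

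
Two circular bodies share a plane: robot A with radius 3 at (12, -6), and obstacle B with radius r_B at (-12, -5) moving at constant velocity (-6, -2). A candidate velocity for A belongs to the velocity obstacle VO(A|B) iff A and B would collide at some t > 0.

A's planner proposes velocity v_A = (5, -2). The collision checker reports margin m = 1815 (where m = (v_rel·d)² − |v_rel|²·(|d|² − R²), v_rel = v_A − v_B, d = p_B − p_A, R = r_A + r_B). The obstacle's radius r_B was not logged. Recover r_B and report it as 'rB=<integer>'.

m = 1815
d = (-24, 1);  v_rel = (11, 0),  |v_rel|² = 121
v_rel×d = (11)·(1) − (0)·(-24) = 11
since m = R²·121 − 11²:  R² = (121 + 1815) / 121 = 16
R = √16 = 4  ⇒  r_B = 4 − 3 = 1

rB=1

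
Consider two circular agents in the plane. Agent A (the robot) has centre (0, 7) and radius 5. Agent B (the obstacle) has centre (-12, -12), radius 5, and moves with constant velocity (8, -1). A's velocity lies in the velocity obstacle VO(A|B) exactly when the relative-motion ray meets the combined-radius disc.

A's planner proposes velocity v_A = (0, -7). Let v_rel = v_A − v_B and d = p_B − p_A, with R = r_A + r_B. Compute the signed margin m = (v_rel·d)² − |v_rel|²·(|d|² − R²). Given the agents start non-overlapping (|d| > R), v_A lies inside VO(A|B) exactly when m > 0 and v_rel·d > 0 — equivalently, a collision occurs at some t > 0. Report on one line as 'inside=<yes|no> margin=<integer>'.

d = (-12, -19),  |d|² = 505;  R = 5+5 = 10,  c = 505−10² = 405
v_rel = (-8, -6),  |v_rel|² = 100;  v_rel·d = (-8)·(-12) + (-6)·(-19) = 210
100·t² − 420·t + 405 = 0  ⇒  m = 210² − 100·405 = 3600
m = 3600 > 0,  v_rel·d = 210 > 0  ⇒  inside

inside=yes margin=3600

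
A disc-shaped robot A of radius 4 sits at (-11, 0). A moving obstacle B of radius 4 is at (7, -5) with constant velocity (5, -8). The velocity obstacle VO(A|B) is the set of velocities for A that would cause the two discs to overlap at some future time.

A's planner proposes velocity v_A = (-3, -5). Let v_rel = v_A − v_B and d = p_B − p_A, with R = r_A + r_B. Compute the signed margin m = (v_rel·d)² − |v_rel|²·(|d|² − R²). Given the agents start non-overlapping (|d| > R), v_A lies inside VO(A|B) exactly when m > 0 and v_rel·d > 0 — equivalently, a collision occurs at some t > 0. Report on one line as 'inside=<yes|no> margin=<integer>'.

d = (18, -5),  |d|² = 349;  R = 4+4 = 8,  c = 349−8² = 285
v_rel = (-8, 3),  |v_rel|² = 73;  v_rel·d = (-8)·(18) + (3)·(-5) = -159
73·t² + 318·t + 285 = 0  ⇒  m = (-159)² − 73·285 = 4476
m = 4476 > 0,  v_rel·d = -159 < 0  ⇒  outside

inside=no margin=4476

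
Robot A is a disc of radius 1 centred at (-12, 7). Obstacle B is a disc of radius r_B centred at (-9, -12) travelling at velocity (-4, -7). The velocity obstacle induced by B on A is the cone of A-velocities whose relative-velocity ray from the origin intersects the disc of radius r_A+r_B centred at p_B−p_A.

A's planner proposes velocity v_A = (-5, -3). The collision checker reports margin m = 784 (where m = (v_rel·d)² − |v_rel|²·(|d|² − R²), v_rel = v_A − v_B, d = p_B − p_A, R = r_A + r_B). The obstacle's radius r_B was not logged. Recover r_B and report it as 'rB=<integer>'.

m = 784
d = (3, -19);  v_rel = (-1, 4),  |v_rel|² = 17
v_rel×d = (-1)·(-19) − (4)·(3) = 7
since m = R²·17 − 7²:  R² = (49 + 784) / 17 = 49
R = √49 = 7  ⇒  r_B = 7 − 1 = 6

rB=6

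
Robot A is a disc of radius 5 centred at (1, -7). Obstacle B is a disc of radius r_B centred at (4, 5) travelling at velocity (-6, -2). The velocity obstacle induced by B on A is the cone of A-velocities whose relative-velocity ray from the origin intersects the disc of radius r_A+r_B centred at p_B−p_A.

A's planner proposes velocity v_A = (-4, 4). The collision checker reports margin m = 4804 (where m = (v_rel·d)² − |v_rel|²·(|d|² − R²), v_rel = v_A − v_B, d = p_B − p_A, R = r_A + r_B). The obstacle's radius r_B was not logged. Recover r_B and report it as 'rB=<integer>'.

m = 4804
d = (3, 12);  v_rel = (2, 6),  |v_rel|² = 40
v_rel×d = (2)·(12) − (6)·(3) = 6
since m = R²·40 − 6²:  R² = (36 + 4804) / 40 = 121
R = √121 = 11  ⇒  r_B = 11 − 5 = 6

rB=6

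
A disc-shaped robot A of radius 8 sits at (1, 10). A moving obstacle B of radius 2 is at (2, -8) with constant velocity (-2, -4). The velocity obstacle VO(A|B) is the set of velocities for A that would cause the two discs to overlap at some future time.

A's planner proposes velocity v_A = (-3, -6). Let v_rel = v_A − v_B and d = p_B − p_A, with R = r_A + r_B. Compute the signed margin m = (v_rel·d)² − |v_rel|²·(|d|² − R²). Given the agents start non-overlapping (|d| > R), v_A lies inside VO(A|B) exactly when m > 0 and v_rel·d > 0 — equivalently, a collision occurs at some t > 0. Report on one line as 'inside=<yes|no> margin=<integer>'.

d = (1, -18),  |d|² = 325;  R = 8+2 = 10,  c = 325−10² = 225
v_rel = (-1, -2),  |v_rel|² = 5;  v_rel·d = (-1)·(1) + (-2)·(-18) = 35
5·t² − 70·t + 225 = 0  ⇒  m = 35² − 5·225 = 100
m = 100 > 0,  v_rel·d = 35 > 0  ⇒  inside

inside=yes margin=100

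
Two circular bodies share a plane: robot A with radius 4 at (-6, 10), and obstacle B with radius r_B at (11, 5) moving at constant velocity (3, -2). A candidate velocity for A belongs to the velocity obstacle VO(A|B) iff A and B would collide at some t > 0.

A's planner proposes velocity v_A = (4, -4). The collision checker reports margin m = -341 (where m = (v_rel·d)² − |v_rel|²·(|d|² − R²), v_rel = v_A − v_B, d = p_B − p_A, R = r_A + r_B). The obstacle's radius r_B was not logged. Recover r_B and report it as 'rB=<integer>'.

m = -341
d = (17, -5);  v_rel = (1, -2),  |v_rel|² = 5
v_rel×d = (1)·(-5) − (-2)·(17) = 29
since m = R²·5 − 29²:  R² = (841 + -341) / 5 = 100
R = √100 = 10  ⇒  r_B = 10 − 4 = 6

rB=6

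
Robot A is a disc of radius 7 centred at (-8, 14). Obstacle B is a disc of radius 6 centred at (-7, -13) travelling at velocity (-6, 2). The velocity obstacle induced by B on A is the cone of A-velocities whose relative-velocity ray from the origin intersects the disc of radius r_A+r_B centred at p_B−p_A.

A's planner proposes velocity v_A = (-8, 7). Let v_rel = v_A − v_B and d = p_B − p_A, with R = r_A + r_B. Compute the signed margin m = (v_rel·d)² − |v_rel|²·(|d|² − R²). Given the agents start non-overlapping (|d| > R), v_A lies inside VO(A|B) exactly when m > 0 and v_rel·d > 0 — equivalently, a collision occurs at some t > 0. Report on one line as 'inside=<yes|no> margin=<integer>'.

d = (1, -27),  |d|² = 730;  R = 7+6 = 13,  c = 730−13² = 561
v_rel = (-2, 5),  |v_rel|² = 29;  v_rel·d = (-2)·(1) + (5)·(-27) = -137
29·t² + 274·t + 561 = 0  ⇒  m = (-137)² − 29·561 = 2500
m = 2500 > 0,  v_rel·d = -137 < 0  ⇒  outside

inside=no margin=2500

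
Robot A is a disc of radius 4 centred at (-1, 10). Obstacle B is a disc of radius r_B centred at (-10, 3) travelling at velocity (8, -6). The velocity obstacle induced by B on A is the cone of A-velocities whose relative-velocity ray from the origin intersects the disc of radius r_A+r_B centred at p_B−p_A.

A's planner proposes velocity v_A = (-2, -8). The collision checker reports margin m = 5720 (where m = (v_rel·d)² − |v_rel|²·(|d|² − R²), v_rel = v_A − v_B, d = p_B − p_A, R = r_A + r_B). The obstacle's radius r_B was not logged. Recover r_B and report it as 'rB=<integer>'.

m = 5720
d = (-9, -7);  v_rel = (-10, -2),  |v_rel|² = 104
v_rel×d = (-10)·(-7) − (-2)·(-9) = 52
since m = R²·104 − 52²:  R² = (2704 + 5720) / 104 = 81
R = √81 = 9  ⇒  r_B = 9 − 4 = 5

rB=5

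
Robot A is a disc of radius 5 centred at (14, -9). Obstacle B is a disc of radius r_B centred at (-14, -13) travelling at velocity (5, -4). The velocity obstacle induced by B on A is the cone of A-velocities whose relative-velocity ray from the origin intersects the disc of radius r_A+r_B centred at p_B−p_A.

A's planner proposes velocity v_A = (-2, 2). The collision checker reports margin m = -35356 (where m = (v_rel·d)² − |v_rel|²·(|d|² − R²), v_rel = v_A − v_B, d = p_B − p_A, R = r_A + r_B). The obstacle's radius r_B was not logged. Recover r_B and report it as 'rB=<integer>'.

m = -35356
d = (-28, -4);  v_rel = (-7, 6),  |v_rel|² = 85
v_rel×d = (-7)·(-4) − (6)·(-28) = 196
since m = R²·85 − 196²:  R² = (38416 + -35356) / 85 = 36
R = √36 = 6  ⇒  r_B = 6 − 5 = 1

rB=1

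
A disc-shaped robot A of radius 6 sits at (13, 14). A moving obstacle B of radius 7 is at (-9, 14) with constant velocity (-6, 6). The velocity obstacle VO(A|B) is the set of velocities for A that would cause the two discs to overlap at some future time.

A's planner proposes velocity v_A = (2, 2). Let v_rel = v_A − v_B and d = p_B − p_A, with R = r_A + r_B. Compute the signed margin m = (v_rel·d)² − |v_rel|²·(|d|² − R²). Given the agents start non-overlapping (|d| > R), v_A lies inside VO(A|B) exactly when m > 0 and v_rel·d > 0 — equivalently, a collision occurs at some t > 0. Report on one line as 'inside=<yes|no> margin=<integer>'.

d = (-22, 0),  |d|² = 484;  R = 6+7 = 13,  c = 484−13² = 315
v_rel = (8, -4),  |v_rel|² = 80;  v_rel·d = (8)·(-22) + (-4)·(0) = -176
80·t² + 352·t + 315 = 0  ⇒  m = (-176)² − 80·315 = 5776
m = 5776 > 0,  v_rel·d = -176 < 0  ⇒  outside

inside=no margin=5776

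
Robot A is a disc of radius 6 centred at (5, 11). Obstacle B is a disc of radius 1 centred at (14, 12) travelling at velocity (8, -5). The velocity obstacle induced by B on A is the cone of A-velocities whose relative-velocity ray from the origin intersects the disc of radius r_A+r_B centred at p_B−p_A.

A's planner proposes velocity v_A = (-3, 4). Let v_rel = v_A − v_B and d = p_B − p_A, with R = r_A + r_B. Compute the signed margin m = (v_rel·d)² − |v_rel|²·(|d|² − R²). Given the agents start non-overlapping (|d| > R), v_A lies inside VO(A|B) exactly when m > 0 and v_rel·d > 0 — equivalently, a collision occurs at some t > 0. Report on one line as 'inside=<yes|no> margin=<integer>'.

d = (9, 1),  |d|² = 82;  R = 6+1 = 7,  c = 82−7² = 33
v_rel = (-11, 9),  |v_rel|² = 202;  v_rel·d = (-11)·(9) + (9)·(1) = -90
202·t² + 180·t + 33 = 0  ⇒  m = (-90)² − 202·33 = 1434
m = 1434 > 0,  v_rel·d = -90 < 0  ⇒  outside

inside=no margin=1434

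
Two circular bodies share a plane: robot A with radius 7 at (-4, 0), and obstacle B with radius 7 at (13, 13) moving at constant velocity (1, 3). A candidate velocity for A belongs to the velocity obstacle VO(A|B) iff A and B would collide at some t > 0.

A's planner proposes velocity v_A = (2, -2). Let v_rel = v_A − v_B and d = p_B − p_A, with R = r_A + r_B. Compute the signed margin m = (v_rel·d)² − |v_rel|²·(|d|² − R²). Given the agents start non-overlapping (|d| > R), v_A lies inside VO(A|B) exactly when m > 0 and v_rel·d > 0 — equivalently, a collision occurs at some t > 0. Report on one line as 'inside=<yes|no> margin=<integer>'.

d = (17, 13),  |d|² = 458;  R = 7+7 = 14,  c = 458−14² = 262
v_rel = (1, -5),  |v_rel|² = 26;  v_rel·d = (1)·(17) + (-5)·(13) = -48
26·t² + 96·t + 262 = 0  ⇒  m = (-48)² − 26·262 = -4508
m = -4508 < 0,  v_rel·d = -48 < 0  ⇒  outside

inside=no margin=-4508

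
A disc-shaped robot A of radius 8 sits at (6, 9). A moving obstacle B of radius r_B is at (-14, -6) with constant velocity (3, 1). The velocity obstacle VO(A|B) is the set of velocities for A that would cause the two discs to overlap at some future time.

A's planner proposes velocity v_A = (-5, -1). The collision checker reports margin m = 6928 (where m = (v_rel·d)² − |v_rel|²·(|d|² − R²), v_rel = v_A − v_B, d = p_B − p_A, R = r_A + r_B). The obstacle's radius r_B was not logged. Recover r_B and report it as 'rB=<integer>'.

m = 6928
d = (-20, -15);  v_rel = (-8, -2),  |v_rel|² = 68
v_rel×d = (-8)·(-15) − (-2)·(-20) = 80
since m = R²·68 − 80²:  R² = (6400 + 6928) / 68 = 196
R = √196 = 14  ⇒  r_B = 14 − 8 = 6

rB=6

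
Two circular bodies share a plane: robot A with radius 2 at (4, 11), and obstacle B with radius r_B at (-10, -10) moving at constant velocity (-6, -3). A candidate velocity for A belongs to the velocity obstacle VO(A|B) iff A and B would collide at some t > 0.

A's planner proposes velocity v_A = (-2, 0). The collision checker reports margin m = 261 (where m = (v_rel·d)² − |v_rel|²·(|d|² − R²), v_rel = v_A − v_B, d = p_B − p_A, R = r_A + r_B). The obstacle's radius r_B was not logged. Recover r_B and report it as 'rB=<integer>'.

m = 261
d = (-14, -21);  v_rel = (4, 3),  |v_rel|² = 25
v_rel×d = (4)·(-21) − (3)·(-14) = -42
since m = R²·25 − (-42)²:  R² = (1764 + 261) / 25 = 81
R = √81 = 9  ⇒  r_B = 9 − 2 = 7

rB=7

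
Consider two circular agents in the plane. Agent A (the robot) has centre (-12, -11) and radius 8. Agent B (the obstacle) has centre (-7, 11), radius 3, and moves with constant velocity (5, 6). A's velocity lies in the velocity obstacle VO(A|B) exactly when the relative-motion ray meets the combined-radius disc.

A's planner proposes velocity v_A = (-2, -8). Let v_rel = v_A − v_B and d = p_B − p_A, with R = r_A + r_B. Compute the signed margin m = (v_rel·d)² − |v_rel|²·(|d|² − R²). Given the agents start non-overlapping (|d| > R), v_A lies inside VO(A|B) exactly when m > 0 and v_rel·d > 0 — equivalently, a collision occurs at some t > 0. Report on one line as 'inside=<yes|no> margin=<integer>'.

d = (5, 22),  |d|² = 509;  R = 8+3 = 11,  c = 509−11² = 388
v_rel = (-7, -14),  |v_rel|² = 245;  v_rel·d = (-7)·(5) + (-14)·(22) = -343
245·t² + 686·t + 388 = 0  ⇒  m = (-343)² − 245·388 = 22589
m = 22589 > 0,  v_rel·d = -343 < 0  ⇒  outside

inside=no margin=22589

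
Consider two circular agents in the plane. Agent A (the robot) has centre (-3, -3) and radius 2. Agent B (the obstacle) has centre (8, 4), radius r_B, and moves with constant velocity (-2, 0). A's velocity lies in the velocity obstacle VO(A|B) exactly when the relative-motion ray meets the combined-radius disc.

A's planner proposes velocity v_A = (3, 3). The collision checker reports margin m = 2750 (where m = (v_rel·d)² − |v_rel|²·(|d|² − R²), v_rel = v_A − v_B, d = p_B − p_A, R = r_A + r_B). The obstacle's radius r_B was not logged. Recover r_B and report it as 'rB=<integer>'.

m = 2750
d = (11, 7);  v_rel = (5, 3),  |v_rel|² = 34
v_rel×d = (5)·(7) − (3)·(11) = 2
since m = R²·34 − 2²:  R² = (4 + 2750) / 34 = 81
R = √81 = 9  ⇒  r_B = 9 − 2 = 7

rB=7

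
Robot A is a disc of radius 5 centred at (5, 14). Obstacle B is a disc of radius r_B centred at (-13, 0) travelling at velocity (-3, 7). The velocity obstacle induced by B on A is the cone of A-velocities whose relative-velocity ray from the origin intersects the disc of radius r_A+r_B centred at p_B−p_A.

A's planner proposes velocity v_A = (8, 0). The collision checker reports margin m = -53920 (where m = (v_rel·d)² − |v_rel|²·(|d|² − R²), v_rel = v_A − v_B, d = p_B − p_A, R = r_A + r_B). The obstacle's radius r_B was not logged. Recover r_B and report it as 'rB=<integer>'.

m = -53920
d = (-18, -14);  v_rel = (11, -7),  |v_rel|² = 170
v_rel×d = (11)·(-14) − (-7)·(-18) = -280
since m = R²·170 − (-280)²:  R² = (78400 + -53920) / 170 = 144
R = √144 = 12  ⇒  r_B = 12 − 5 = 7

rB=7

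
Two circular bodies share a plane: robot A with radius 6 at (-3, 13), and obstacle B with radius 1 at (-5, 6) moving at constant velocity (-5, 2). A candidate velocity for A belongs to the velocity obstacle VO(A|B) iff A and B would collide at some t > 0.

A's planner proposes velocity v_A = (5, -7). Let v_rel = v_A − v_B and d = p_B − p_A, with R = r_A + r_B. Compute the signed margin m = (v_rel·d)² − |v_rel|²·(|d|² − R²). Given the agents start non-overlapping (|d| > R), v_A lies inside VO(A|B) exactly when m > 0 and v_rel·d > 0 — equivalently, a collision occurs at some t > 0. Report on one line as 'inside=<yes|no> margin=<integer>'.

d = (-2, -7),  |d|² = 53;  R = 6+1 = 7,  c = 53−7² = 4
v_rel = (10, -9),  |v_rel|² = 181;  v_rel·d = (10)·(-2) + (-9)·(-7) = 43
181·t² − 86·t + 4 = 0  ⇒  m = 43² − 181·4 = 1125
m = 1125 > 0,  v_rel·d = 43 > 0  ⇒  inside

inside=yes margin=1125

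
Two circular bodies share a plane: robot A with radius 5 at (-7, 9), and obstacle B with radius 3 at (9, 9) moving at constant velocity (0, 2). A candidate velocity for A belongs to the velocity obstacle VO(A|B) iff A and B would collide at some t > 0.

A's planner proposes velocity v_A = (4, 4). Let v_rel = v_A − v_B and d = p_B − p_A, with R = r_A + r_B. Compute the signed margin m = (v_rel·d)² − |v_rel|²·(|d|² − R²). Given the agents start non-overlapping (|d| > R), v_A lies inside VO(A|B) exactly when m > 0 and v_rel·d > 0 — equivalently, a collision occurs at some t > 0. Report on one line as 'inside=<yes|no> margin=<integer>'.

d = (16, 0),  |d|² = 256;  R = 5+3 = 8,  c = 256−8² = 192
v_rel = (4, 2),  |v_rel|² = 20;  v_rel·d = (4)·(16) + (2)·(0) = 64
20·t² − 128·t + 192 = 0  ⇒  m = 64² − 20·192 = 256
m = 256 > 0,  v_rel·d = 64 > 0  ⇒  inside

inside=yes margin=256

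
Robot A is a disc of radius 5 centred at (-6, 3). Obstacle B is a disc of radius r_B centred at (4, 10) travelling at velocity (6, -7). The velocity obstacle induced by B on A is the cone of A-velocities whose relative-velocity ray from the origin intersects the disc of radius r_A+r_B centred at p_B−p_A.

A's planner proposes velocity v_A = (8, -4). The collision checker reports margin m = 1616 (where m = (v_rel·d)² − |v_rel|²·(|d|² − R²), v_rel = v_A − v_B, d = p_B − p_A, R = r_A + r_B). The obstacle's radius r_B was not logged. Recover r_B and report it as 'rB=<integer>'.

m = 1616
d = (10, 7);  v_rel = (2, 3),  |v_rel|² = 13
v_rel×d = (2)·(7) − (3)·(10) = -16
since m = R²·13 − (-16)²:  R² = (256 + 1616) / 13 = 144
R = √144 = 12  ⇒  r_B = 12 − 5 = 7

rB=7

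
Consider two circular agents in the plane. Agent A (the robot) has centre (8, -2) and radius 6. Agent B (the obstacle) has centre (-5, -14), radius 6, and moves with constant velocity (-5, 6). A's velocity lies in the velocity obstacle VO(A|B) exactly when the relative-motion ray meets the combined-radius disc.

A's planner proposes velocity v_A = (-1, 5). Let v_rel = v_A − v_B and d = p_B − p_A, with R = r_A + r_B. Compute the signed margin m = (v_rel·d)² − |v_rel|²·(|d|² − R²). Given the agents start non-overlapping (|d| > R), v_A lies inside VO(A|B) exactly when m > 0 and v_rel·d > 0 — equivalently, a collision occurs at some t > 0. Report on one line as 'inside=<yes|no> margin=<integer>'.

d = (-13, -12),  |d|² = 313;  R = 6+6 = 12,  c = 313−12² = 169
v_rel = (4, -1),  |v_rel|² = 17;  v_rel·d = (4)·(-13) + (-1)·(-12) = -40
17·t² + 80·t + 169 = 0  ⇒  m = (-40)² − 17·169 = -1273
m = -1273 < 0,  v_rel·d = -40 < 0  ⇒  outside

inside=no margin=-1273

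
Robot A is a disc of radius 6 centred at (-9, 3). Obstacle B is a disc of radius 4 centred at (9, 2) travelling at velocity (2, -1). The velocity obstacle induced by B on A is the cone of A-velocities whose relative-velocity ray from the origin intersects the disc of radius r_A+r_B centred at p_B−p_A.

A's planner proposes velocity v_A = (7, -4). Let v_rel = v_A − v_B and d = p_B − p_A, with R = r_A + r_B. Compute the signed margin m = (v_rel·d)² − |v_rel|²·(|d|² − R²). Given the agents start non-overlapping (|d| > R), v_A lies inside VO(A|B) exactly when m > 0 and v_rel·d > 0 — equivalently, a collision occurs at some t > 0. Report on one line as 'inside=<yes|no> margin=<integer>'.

d = (18, -1),  |d|² = 325;  R = 6+4 = 10,  c = 325−10² = 225
v_rel = (5, -3),  |v_rel|² = 34;  v_rel·d = (5)·(18) + (-3)·(-1) = 93
34·t² − 186·t + 225 = 0  ⇒  m = 93² − 34·225 = 999
m = 999 > 0,  v_rel·d = 93 > 0  ⇒  inside

inside=yes margin=999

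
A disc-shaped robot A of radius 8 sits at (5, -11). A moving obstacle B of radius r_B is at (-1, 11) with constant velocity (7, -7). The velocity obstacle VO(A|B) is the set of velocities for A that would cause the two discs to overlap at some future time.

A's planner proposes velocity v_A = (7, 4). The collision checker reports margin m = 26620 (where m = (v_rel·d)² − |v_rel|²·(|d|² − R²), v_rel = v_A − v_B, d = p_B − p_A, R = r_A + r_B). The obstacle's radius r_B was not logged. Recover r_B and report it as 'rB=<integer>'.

m = 26620
d = (-6, 22);  v_rel = (0, 11),  |v_rel|² = 121
v_rel×d = (0)·(22) − (11)·(-6) = 66
since m = R²·121 − 66²:  R² = (4356 + 26620) / 121 = 256
R = √256 = 16  ⇒  r_B = 16 − 8 = 8

rB=8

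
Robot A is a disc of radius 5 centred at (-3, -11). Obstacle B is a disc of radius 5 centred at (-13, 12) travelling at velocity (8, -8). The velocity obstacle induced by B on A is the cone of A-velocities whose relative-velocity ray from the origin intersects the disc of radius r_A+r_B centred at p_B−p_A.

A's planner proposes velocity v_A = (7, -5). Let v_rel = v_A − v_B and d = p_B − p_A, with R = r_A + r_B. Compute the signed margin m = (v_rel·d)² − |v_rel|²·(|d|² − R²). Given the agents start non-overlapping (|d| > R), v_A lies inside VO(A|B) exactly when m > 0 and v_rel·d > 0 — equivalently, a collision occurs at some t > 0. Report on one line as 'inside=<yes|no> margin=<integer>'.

d = (-10, 23),  |d|² = 629;  R = 5+5 = 10,  c = 629−10² = 529
v_rel = (-1, 3),  |v_rel|² = 10;  v_rel·d = (-1)·(-10) + (3)·(23) = 79
10·t² − 158·t + 529 = 0  ⇒  m = 79² − 10·529 = 951
m = 951 > 0,  v_rel·d = 79 > 0  ⇒  inside

inside=yes margin=951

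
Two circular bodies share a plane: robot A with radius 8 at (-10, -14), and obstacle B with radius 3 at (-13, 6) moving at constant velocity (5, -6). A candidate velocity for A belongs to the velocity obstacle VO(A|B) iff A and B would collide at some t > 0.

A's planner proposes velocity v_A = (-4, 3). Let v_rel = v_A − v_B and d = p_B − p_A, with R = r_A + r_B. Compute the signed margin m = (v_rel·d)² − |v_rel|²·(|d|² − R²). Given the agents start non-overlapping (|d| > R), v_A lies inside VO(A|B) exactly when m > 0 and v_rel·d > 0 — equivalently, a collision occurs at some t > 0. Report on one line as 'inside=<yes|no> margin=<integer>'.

d = (-3, 20),  |d|² = 409;  R = 8+3 = 11,  c = 409−11² = 288
v_rel = (-9, 9),  |v_rel|² = 162;  v_rel·d = (-9)·(-3) + (9)·(20) = 207
162·t² − 414·t + 288 = 0  ⇒  m = 207² − 162·288 = -3807
m = -3807 < 0,  v_rel·d = 207 > 0  ⇒  outside

inside=no margin=-3807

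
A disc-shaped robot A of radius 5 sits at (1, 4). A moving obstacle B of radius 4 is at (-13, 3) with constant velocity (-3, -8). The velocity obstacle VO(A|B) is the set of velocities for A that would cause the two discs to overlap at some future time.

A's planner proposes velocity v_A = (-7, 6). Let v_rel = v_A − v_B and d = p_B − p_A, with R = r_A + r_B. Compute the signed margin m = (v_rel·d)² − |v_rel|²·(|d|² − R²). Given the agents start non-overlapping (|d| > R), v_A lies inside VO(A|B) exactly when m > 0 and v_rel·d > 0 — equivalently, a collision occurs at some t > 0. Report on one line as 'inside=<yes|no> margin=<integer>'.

d = (-14, -1),  |d|² = 197;  R = 5+4 = 9,  c = 197−9² = 116
v_rel = (-4, 14),  |v_rel|² = 212;  v_rel·d = (-4)·(-14) + (14)·(-1) = 42
212·t² − 84·t + 116 = 0  ⇒  m = 42² − 212·116 = -22828
m = -22828 < 0,  v_rel·d = 42 > 0  ⇒  outside

inside=no margin=-22828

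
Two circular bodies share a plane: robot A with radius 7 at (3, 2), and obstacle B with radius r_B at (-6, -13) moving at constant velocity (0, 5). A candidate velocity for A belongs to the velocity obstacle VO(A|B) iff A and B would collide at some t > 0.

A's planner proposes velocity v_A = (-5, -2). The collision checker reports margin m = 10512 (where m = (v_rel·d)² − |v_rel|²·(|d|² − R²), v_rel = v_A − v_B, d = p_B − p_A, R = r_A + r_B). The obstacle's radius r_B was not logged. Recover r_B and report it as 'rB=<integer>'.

m = 10512
d = (-9, -15);  v_rel = (-5, -7),  |v_rel|² = 74
v_rel×d = (-5)·(-15) − (-7)·(-9) = 12
since m = R²·74 − 12²:  R² = (144 + 10512) / 74 = 144
R = √144 = 12  ⇒  r_B = 12 − 7 = 5

rB=5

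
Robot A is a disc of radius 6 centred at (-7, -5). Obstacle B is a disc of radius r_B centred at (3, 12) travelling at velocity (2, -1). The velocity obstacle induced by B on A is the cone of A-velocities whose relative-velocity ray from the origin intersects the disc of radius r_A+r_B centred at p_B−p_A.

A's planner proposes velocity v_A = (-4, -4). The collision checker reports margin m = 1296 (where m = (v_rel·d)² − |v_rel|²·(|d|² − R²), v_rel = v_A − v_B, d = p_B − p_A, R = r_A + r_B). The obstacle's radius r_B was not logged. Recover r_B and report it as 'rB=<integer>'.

m = 1296
d = (10, 17);  v_rel = (-6, -3),  |v_rel|² = 45
v_rel×d = (-6)·(17) − (-3)·(10) = -72
since m = R²·45 − (-72)²:  R² = (5184 + 1296) / 45 = 144
R = √144 = 12  ⇒  r_B = 12 − 6 = 6

rB=6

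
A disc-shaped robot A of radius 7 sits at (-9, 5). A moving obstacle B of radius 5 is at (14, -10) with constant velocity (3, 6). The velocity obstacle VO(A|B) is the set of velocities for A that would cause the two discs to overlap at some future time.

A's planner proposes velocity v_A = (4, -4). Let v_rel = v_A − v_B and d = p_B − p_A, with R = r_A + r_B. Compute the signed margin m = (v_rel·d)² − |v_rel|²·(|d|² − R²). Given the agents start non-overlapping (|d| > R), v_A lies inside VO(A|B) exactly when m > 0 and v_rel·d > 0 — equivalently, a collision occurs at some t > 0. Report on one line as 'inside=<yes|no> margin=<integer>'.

d = (23, -15),  |d|² = 754;  R = 7+5 = 12,  c = 754−12² = 610
v_rel = (1, -10),  |v_rel|² = 101;  v_rel·d = (1)·(23) + (-10)·(-15) = 173
101·t² − 346·t + 610 = 0  ⇒  m = 173² − 101·610 = -31681
m = -31681 < 0,  v_rel·d = 173 > 0  ⇒  outside

inside=no margin=-31681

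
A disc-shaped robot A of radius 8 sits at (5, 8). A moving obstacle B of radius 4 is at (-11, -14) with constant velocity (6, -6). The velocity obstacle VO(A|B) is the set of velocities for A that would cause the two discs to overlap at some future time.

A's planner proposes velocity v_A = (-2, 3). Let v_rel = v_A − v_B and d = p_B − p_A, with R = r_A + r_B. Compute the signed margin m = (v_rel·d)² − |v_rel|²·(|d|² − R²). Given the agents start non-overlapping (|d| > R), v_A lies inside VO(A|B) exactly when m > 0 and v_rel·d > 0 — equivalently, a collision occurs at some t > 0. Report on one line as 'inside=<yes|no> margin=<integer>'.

d = (-16, -22),  |d|² = 740;  R = 8+4 = 12,  c = 740−12² = 596
v_rel = (-8, 9),  |v_rel|² = 145;  v_rel·d = (-8)·(-16) + (9)·(-22) = -70
145·t² + 140·t + 596 = 0  ⇒  m = (-70)² − 145·596 = -81520
m = -81520 < 0,  v_rel·d = -70 < 0  ⇒  outside

inside=no margin=-81520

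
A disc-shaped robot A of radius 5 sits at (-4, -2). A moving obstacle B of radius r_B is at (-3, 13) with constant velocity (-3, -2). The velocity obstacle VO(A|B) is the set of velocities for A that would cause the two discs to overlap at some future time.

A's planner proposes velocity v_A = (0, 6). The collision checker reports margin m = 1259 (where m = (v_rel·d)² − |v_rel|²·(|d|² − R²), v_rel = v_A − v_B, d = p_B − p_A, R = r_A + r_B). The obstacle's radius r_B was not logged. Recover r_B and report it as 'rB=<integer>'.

m = 1259
d = (1, 15);  v_rel = (3, 8),  |v_rel|² = 73
v_rel×d = (3)·(15) − (8)·(1) = 37
since m = R²·73 − 37²:  R² = (1369 + 1259) / 73 = 36
R = √36 = 6  ⇒  r_B = 6 − 5 = 1

rB=1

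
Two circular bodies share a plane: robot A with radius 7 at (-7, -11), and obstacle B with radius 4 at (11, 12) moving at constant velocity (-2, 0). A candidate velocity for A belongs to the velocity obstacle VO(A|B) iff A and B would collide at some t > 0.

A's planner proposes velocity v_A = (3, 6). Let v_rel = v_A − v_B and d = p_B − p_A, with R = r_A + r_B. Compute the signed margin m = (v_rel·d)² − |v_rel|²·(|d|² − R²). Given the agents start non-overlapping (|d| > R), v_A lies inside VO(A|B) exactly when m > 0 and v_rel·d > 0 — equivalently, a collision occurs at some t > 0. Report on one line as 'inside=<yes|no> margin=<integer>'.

d = (18, 23),  |d|² = 853;  R = 7+4 = 11,  c = 853−11² = 732
v_rel = (5, 6),  |v_rel|² = 61;  v_rel·d = (5)·(18) + (6)·(23) = 228
61·t² − 456·t + 732 = 0  ⇒  m = 228² − 61·732 = 7332
m = 7332 > 0,  v_rel·d = 228 > 0  ⇒  inside

inside=yes margin=7332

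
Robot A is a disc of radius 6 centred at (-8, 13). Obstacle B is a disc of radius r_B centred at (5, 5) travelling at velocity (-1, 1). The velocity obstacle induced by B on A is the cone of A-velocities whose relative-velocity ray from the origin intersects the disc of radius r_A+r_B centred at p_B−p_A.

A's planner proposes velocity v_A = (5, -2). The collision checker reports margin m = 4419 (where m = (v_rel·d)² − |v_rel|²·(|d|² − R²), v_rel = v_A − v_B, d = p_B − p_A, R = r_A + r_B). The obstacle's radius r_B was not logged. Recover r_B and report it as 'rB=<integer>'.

m = 4419
d = (13, -8);  v_rel = (6, -3),  |v_rel|² = 45
v_rel×d = (6)·(-8) − (-3)·(13) = -9
since m = R²·45 − (-9)²:  R² = (81 + 4419) / 45 = 100
R = √100 = 10  ⇒  r_B = 10 − 6 = 4

rB=4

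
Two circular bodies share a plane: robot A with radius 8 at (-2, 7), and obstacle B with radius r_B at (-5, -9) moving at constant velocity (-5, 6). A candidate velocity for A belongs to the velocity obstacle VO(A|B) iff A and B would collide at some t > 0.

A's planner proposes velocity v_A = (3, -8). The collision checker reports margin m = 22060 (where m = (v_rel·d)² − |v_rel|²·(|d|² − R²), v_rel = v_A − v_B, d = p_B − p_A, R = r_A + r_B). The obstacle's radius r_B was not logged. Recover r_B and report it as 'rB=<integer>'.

m = 22060
d = (-3, -16);  v_rel = (8, -14),  |v_rel|² = 260
v_rel×d = (8)·(-16) − (-14)·(-3) = -170
since m = R²·260 − (-170)²:  R² = (28900 + 22060) / 260 = 196
R = √196 = 14  ⇒  r_B = 14 − 8 = 6

rB=6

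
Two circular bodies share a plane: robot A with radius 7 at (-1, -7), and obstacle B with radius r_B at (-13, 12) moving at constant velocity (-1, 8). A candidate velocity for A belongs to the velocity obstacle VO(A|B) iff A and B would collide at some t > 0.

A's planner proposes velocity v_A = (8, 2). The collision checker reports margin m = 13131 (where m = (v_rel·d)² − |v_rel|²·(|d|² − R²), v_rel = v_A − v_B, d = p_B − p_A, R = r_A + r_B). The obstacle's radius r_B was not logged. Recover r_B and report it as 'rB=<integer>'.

m = 13131
d = (-12, 19);  v_rel = (9, -6),  |v_rel|² = 117
v_rel×d = (9)·(19) − (-6)·(-12) = 99
since m = R²·117 − 99²:  R² = (9801 + 13131) / 117 = 196
R = √196 = 14  ⇒  r_B = 14 − 7 = 7

rB=7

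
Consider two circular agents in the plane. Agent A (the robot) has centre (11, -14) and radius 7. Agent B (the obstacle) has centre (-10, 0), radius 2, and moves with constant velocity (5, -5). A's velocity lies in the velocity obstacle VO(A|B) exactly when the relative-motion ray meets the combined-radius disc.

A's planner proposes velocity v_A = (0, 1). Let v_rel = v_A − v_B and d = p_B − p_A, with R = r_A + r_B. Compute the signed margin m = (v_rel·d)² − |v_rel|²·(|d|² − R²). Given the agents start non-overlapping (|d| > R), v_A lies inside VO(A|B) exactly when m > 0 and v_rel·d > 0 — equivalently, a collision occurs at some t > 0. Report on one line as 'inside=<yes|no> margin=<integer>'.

d = (-21, 14),  |d|² = 637;  R = 7+2 = 9,  c = 637−9² = 556
v_rel = (-5, 6),  |v_rel|² = 61;  v_rel·d = (-5)·(-21) + (6)·(14) = 189
61·t² − 378·t + 556 = 0  ⇒  m = 189² − 61·556 = 1805
m = 1805 > 0,  v_rel·d = 189 > 0  ⇒  inside

inside=yes margin=1805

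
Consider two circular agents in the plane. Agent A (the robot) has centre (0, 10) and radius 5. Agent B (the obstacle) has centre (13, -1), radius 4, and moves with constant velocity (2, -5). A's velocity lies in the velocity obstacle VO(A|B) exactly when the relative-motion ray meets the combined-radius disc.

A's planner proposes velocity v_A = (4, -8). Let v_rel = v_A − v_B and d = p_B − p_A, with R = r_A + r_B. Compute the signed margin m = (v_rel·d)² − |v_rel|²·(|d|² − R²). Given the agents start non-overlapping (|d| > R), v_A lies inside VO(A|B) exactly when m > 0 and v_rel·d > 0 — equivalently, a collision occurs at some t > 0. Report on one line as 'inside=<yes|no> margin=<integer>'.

d = (13, -11),  |d|² = 290;  R = 5+4 = 9,  c = 290−9² = 209
v_rel = (2, -3),  |v_rel|² = 13;  v_rel·d = (2)·(13) + (-3)·(-11) = 59
13·t² − 118·t + 209 = 0  ⇒  m = 59² − 13·209 = 764
m = 764 > 0,  v_rel·d = 59 > 0  ⇒  inside

inside=yes margin=764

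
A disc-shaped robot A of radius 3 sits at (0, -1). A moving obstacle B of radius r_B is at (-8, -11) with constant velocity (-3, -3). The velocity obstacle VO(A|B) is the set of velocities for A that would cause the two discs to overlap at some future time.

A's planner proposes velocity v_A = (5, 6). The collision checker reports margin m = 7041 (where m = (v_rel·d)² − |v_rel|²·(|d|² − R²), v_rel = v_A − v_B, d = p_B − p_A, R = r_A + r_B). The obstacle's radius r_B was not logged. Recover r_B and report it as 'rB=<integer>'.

m = 7041
d = (-8, -10);  v_rel = (8, 9),  |v_rel|² = 145
v_rel×d = (8)·(-10) − (9)·(-8) = -8
since m = R²·145 − (-8)²:  R² = (64 + 7041) / 145 = 49
R = √49 = 7  ⇒  r_B = 7 − 3 = 4

rB=4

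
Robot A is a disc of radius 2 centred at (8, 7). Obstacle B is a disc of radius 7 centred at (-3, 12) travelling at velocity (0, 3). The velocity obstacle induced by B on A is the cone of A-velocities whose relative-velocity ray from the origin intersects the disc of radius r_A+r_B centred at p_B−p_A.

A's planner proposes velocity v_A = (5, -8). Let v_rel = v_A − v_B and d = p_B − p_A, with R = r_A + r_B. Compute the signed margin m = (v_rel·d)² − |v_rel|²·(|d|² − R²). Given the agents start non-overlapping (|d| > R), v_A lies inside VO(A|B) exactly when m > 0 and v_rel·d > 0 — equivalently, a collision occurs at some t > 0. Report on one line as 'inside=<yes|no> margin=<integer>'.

d = (-11, 5),  |d|² = 146;  R = 2+7 = 9,  c = 146−9² = 65
v_rel = (5, -11),  |v_rel|² = 146;  v_rel·d = (5)·(-11) + (-11)·(5) = -110
146·t² + 220·t + 65 = 0  ⇒  m = (-110)² − 146·65 = 2610
m = 2610 > 0,  v_rel·d = -110 < 0  ⇒  outside

inside=no margin=2610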